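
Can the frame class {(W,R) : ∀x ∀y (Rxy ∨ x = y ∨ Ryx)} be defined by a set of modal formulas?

Not definable by any modal formula

If a class were modally definable it would be closed under disjoint unions (Goldblatt–Thomason).
Take 3 disjoint single-world reflexive frames: each is trivially connected, but their disjoint union has 3 worlds with no edge between distinct components, so it is not connected.
So the class is not modally definable.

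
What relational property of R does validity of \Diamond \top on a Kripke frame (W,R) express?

seriality: \forall x \exists y Rxy

◇⊤ holds at w iff w has a successor, so frame-validity of ◇⊤ is exactly seriality. Equivalently via □r → ◇r:
Suppose □r→◇r is valid. At any x set V(r)=W. Then □r at x, so ◇r at x, so x has a successor.
Conversely, on a frame with seriality the schema holds at every world under every valuation.
Frame condition: \forall x \exists y Rxy.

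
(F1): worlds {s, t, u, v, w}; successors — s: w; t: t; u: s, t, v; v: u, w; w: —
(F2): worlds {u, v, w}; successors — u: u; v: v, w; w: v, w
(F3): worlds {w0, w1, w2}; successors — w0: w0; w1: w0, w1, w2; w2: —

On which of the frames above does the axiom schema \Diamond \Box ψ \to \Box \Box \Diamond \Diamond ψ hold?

Frame correspondent (Sahlqvist): \forall x \forall y \forall z ((xRy \wedge x R^2 z) \to \exists w (yRw \wedge z R^2 w)) — i.e. a generalized confluence (Geach) condition.
(F1): fails — uRs, uR²t but no w* with sRw* and tR²w*.
(F2): holds.
(F3): fails — w1Rw0, w1R²w2 but no w with w0Rw and w2R²w.

(F2)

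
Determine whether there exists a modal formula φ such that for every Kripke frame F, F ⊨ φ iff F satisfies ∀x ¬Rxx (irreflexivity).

Not definable by any modal formula

If a class were modally definable it would be closed under surjective bounded morphisms (Goldblatt–Thomason).
The 3-cycle (worlds a,b,c with a→b→c→a) is irreflexive, and the map sending every world to a single reflexive point • is a surjective bounded morphism (forth: every edge maps to (•,•); back: every world has a successor). So any modal formula valid on the 3-cycle is also valid on the reflexive point, which is not irreflexive.
So no modal formula (or set of formulas) defines exactly the irreflexive frames.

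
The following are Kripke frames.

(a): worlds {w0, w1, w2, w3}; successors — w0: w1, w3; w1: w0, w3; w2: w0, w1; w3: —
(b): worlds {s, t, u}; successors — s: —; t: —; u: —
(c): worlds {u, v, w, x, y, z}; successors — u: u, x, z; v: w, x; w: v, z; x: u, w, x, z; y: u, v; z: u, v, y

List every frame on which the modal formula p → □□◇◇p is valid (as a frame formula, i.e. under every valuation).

Frame correspondent (Sahlqvist): ∀x ∀z (xR²z → ∃w (x = w ∧ zR²w)) — i.e. a generalized confluence (Geach) condition.
(a): fails — w0R²w3 but no w with w0=w and w3R²w.
(b): holds.
(c): fails — yR²z but no t with y=t and zR²t.

(b)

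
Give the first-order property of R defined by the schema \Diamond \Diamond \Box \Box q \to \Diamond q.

This is a Sahlqvist (Geach-type) schema ◇^2□^2q → □^0◇^1q.
Minimal-valuation argument: fix x; take any y with xR^2y and any z with xR^0z. Set V(q) to the set of worlds R-reachable from y in exactly 2 steps. Then □^2q holds at y, so the antecedent holds at x; validity forces ◇^1q at z, giving a w with zR^1w and yR^2w.
First-order correspondent: \forall x \forall y (x R^2 y \to \exists w (y R^2 w \wedge xRw)).

\forall x \forall y (x R^2 y \to \exists w (y R^2 w \wedge xRw))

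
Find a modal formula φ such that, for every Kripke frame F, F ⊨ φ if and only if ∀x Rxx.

□q → q

A defining formula is □q → q (the T axiom).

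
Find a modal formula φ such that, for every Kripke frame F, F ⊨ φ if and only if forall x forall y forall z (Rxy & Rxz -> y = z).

This is partial functionality; the standard corresponding axiom is CD: ◇q → □q.
Suppose ◇q→□q is valid. Take Rxy, Rxz and set V(q)={y}. Then ◇q at x, so □q at x, so q at z, i.e. z=y.

◇q → □q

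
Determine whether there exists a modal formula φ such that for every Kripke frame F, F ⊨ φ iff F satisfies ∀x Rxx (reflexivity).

Yes, by □r → r

The condition is reflexivity. A defining modal formula is □r → r.
Suppose □r→r is valid. At any x set V(r)={w : Rxw}. Then □r holds at x, so r holds at x, i.e. Rxx.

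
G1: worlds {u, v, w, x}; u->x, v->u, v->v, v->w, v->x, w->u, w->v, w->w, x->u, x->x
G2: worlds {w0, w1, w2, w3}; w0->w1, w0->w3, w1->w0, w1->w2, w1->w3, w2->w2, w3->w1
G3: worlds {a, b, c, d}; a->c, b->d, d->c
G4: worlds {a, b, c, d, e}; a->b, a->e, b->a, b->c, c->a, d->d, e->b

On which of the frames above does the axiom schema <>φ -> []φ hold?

Frame correspondent (Sahlqvist): forall x forall y forall z (Rxy & Rxz -> y = z) — i.e. partial functionality.
G1: fails — v sees both u and v.
G2: fails — w0 sees both w1 and w3.
G3: holds.
G4: fails — a sees both b and e.

G3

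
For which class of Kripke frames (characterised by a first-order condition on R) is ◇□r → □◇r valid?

convergence: ∀x ∀y ∀z (Rxy ∧ Rxz → ∃w (Ryw ∧ Rzw))

Suppose ◇□r→□◇r is valid. Take Rxy, Rxz and set V(r)={w : Ryw}. Then □r at y so ◇□r at x, so □◇r at x, so ◇r at z, giving w with Rzw and Ryw.
Conversely, on a frame with convergence the schema holds at every world under every valuation.
Frame condition: ∀x ∀y ∀z (Rxy ∧ Rxz → ∃w (Ryw ∧ Rzw)).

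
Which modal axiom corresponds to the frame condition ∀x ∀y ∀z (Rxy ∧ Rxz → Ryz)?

A defining formula is ◇p → □◇p (the 5 axiom).
Suppose ◇p→□◇p is valid. Take Rxy, Rxz and set V(p)={y}. Then ◇p at x, so □◇p at x, so ◇p at z, so some w with Rzw has p; w=y, i.e. Rzy. By symmetry of the argument, Ryz.

◇p → □◇p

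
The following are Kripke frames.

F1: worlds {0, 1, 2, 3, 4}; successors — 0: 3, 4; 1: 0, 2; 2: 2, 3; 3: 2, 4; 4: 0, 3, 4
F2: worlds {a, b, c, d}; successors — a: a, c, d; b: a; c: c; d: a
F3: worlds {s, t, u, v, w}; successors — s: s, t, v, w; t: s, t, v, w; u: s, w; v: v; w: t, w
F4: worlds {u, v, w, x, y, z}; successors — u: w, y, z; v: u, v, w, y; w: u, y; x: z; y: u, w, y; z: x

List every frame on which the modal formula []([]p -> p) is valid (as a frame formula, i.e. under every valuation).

F3

Frame correspondent (Sahlqvist): forall x forall y (Rxy -> Ryy) — i.e. shift-reflexivity.
F1: fails — R10 but not R00.
F2: fails — Rad but not Rdd.
F3: ✓.
F4: fails — Ruz but not Rzz.
Valid on: F3.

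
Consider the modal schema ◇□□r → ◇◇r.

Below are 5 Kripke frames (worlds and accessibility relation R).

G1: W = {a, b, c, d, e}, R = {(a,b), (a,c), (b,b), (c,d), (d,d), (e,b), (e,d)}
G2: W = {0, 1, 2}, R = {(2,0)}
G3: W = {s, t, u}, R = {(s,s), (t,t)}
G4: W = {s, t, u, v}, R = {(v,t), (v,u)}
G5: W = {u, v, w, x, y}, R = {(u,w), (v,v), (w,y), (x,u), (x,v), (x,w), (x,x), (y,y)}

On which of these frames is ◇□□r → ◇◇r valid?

G1, G3, G5

The schema corresponds to a generalized confluence (Geach) condition: ∀x ∀y (xRy → ∃w (yR²w ∧ xR²w)).
G1: satisfies the condition.
G2: fails — 2R0 but no w with 0R²w and 2R²w.
G3: satisfies the condition.
G4: fails — vRt but no w with tR²w and vR²w.
G5: satisfies the condition.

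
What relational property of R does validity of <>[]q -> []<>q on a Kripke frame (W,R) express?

convergence: forall x forall y forall z (Rxy & Rxz -> exists w (Ryw & Rzw))

This schema is the .2 axiom.
It corresponds to convergence: forall x forall y forall z (Rxy & Rxz -> exists w (Ryw & Rzw)).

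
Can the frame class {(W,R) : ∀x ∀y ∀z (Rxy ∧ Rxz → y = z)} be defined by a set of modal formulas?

Yes — defined by ◇p → □p

The condition is partial functionality. A defining modal formula is ◇p → □p.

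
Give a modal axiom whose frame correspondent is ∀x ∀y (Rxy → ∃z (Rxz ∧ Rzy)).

□□ψ → □ψ

A defining formula is □□ψ → □ψ (the C4 axiom).
Suppose □□ψ→□ψ is valid. Take Rxy and set V(ψ)={w : xR²w}. Then □□ψ at x, so □ψ at x, so ψ at y, i.e. ∃z(Rxz∧Rzy).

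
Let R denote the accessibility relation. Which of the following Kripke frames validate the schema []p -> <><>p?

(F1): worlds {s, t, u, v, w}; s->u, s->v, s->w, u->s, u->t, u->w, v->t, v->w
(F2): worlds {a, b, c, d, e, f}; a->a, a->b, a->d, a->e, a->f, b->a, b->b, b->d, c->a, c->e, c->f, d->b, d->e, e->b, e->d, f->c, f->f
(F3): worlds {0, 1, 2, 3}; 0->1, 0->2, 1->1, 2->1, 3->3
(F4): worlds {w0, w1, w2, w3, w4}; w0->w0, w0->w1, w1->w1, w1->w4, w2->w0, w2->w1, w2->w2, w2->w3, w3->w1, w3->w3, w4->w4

(F2), (F3), (F4)

The schema corresponds to a generalized confluence (Geach) condition: forall x exists w (xRw & x R^2 w).
(F1): fails — at t but no w* with tRw* and tR²w*.
(F2): ✓.
(F3): ✓.
(F4): ✓.
Valid on: (F2), (F3), (F4).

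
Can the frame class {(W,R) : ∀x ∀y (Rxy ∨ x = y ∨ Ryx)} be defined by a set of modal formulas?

Any modally definable frame class is closed under disjoint unions.
Take 2 disjoint single-world reflexive frames: each is trivially connected, but their disjoint union has 2 worlds with no edge between distinct components, so it is not connected.
So the class is not modally definable.

Not modally definable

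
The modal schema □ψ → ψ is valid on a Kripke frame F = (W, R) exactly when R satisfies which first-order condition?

reflexivity

Suppose □ψ→ψ is valid. At any x set V(ψ)={w : Rxw}. Then □ψ holds at x, so ψ holds at x, i.e. Rxx.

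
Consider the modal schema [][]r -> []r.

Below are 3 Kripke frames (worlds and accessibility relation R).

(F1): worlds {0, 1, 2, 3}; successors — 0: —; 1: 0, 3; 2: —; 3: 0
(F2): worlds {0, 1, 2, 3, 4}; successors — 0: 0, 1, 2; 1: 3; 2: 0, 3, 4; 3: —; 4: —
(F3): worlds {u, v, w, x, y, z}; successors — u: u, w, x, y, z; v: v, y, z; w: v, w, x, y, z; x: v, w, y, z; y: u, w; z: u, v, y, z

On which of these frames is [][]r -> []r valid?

(F3)

Frame correspondent (Sahlqvist): forall x forall y (Rxy -> exists z (Rxz & Rzy)) — i.e. density.
(F1): fails — R30 but no z with R3z and Rz0.
(F2): fails — R23 but no z with R2z and Rz3.
(F3): satisfies the condition.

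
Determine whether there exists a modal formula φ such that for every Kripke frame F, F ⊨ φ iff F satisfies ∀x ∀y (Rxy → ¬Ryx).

No

If a class were modally definable it would be closed under surjective bounded morphisms (Goldblatt–Thomason).
The 3-cycle (worlds a,b,c with a→b→c→a) is asymmetric. Mapping every world to a single reflexive point • is a surjective bounded morphism, and the reflexive point is not asymmetric (R•• but asymmetry requires ¬R••).
So the class is not modally definable.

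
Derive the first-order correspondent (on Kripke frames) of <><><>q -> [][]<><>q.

This is a Sahlqvist (Geach-type) schema ◇^3□^0q → □^2◇^2q.
First-order correspondent: forall x forall y forall z ((x R^3 y & x R^2 z) -> exists w (y = w & z R^2 w)).

forall x forall y forall z ((x R^3 y & x R^2 z) -> exists w (y = w & z R^2 w))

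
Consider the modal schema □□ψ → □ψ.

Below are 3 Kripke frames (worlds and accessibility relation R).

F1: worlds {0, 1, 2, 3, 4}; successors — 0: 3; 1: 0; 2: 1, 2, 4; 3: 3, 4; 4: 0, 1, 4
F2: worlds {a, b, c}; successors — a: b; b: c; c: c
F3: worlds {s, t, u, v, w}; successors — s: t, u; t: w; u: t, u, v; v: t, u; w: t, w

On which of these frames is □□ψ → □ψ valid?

Frame correspondent (Sahlqvist): ∀x ∀y (Rxy → ∃z (Rxz ∧ Rzy)) — i.e. density.
F1: fails — R10 but no z with R1z and Rz0.
F2: fails — Rab but no z with Raz and Rzb.
F3: ✓.
Valid on: F3.

F3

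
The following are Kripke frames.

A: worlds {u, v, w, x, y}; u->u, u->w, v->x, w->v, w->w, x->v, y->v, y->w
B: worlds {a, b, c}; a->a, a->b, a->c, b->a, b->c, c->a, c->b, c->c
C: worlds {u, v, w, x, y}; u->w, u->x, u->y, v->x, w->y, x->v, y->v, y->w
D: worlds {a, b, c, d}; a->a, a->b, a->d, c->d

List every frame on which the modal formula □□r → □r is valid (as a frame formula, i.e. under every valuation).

B

Frame correspondent (Sahlqvist): ∀x ∀y (Rxy → ∃z (Rxz ∧ Rzy)) — i.e. density.
A: fails — Rvx but no z with Rvz and Rzx.
B: satisfies the condition.
C: fails — Rvx but no z with Rvz and Rzx.
D: fails — Rcd but no z with Rcz and Rzd.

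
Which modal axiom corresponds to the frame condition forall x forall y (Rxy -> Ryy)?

This is shift-reflexivity; the standard corresponding axiom is T□: □(□q → q).
Suppose □(□q→q) is valid. Take Rxy and set V(q)={w : Ryw}. Then at y, □q holds; since □(□q→q) at x, □q→q at y, so q at y, i.e. Ryy.

□(□q → q)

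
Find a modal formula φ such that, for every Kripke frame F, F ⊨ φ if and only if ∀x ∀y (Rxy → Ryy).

□(□p → p)

The condition is shift-reflexivity. The T□ schema □(□p → p) defines it.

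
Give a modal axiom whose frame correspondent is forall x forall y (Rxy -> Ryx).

A defining formula is s → □◇s (the B axiom).

s → □◇s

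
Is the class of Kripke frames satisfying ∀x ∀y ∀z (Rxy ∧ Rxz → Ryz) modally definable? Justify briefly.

The condition is the Euclidean property. A defining modal formula is ◇p → □◇p.
Suppose ◇p→□◇p is valid. Take Rxy, Rxz and set V(p)={y}. Then ◇p at x, so □◇p at x, so ◇p at z, so some w with Rzw has p; w=y, i.e. Rzy. By symmetry of the argument, Ryz.

Yes — defined by ◇p → □◇p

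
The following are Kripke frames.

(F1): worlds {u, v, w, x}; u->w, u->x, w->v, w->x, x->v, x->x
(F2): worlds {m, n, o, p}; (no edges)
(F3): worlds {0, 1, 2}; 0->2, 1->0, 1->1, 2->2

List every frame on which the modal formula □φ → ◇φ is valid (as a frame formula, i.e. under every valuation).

(F3)

Frame correspondent (Sahlqvist): ∀x ∃y Rxy — i.e. seriality.
(F1): fails — world v has no successor.
(F2): fails — world m has no successor.
(F3): holds.
Valid on: (F3).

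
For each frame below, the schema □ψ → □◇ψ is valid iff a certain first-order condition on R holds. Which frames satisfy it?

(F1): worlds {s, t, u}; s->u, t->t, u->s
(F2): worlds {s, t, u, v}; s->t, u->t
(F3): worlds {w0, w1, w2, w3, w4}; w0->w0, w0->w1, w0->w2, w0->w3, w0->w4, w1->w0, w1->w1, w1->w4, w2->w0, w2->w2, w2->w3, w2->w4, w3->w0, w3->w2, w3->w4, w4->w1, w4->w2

The schema corresponds to a generalized confluence (Geach) condition: ∀x ∀z (xRz → ∃w (xRw ∧ zRw)).
(F1): fails — sRu but no w with sRw and uRw.
(F2): fails — sRt but no w with sRw and tRw.
(F3): ✓.
Valid on: (F3).

(F3)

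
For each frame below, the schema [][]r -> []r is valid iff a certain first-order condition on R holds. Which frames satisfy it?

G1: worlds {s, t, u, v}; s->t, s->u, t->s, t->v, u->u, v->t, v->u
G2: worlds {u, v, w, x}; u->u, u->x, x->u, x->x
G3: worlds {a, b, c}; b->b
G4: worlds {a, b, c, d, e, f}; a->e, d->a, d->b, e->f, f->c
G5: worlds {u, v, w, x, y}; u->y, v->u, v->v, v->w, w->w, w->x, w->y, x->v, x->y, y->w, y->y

The schema corresponds to density: forall x forall y (Rxy -> exists z (Rxz & Rzy)).
G1: fails — Rtv but no z with Rtz and Rzv.
G2: condition met.
G3: condition met.
G4: fails — Rfc but no z with Rfz and Rzc.
G5: condition met.

G2, G3, G5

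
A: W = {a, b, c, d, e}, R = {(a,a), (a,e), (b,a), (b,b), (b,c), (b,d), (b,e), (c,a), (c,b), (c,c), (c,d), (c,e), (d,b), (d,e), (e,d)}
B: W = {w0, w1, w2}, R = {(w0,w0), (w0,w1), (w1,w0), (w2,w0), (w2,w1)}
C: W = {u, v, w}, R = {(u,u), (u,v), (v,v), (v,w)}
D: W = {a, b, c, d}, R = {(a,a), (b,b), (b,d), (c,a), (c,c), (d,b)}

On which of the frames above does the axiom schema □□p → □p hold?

B, C, D

The schema corresponds to density: ∀x ∀y (Rxy → ∃z (Rxz ∧ Rzy)).
A: fails — Red but no z with Rez and Rzd.
B: satisfies the condition.
C: satisfies the condition.
D: satisfies the condition.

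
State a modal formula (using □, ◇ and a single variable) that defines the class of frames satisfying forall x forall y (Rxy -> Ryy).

□(□q → q)

The condition is shift-reflexivity. The T□ schema □(□q → q) defines it.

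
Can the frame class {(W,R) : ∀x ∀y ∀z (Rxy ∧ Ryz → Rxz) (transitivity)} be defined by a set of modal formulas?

Definable; □r → □□r defines it

This is a Sahlqvist condition; the 4 axiom □r → □□r defines it.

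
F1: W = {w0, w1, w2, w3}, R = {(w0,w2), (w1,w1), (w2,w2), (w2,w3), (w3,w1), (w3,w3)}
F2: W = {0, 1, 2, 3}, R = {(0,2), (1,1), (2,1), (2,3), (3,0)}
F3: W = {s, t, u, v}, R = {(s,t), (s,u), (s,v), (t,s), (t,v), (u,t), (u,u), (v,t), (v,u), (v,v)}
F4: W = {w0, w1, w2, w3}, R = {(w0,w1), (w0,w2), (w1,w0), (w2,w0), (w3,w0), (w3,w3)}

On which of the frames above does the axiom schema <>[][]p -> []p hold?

F3

This is the axiom for a generalized confluence (Geach) condition; its first-order frame correspondent is forall x forall y forall z ((xRy & xRz) -> exists w (y R^2 w & z = w)).
F1: fails — w2Rw3, w2Rw2 but no w with w3R²w and w2=w.
F2: fails — 0R2, 0R2 but no w with 2R²w and 2=w.
F3: holds.
F4: fails — w3Rw0, w3Rw3 but no w with w0R²w and w3=w.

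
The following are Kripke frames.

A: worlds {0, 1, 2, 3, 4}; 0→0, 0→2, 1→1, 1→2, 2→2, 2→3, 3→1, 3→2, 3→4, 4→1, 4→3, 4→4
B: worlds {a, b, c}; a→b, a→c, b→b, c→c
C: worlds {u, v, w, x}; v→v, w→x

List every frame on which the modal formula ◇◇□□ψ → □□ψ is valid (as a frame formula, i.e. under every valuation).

C

This is the axiom for a generalized confluence (Geach) condition; its first-order frame correspondent is ∀x ∀y ∀z ((xR²y ∧ xR²z) → ∃w (yR²w ∧ z = w)).
A: fails — 0R²2, 0R²0 but no w with 2R²w and 0=w.
B: fails — aR²b, aR²c but no w with bR²w and c=w.
C: satisfies the condition.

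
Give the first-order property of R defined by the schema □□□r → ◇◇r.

This is a Sahlqvist (Geach-type) schema ◇^0□^3r → □^0◇^2r.
First-order correspondent: ∀x ∃w (xR³w ∧ xR²w).

∀x ∃w (xR³w ∧ xR²w)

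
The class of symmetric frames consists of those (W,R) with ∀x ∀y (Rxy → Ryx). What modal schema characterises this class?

A defining formula is s → □◇s (the B axiom).

s → □◇s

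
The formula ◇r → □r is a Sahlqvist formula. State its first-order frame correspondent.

Suppose ◇r→□r is valid. Take Rxy, Rxz and set V(r)={y}. Then ◇r at x, so □r at x, so r at z, i.e. z=y.
Conversely, on a frame with partial functionality the schema holds at every world under every valuation.
Frame condition: ∀x ∀y ∀z (Rxy ∧ Rxz → y = z).

partial functionality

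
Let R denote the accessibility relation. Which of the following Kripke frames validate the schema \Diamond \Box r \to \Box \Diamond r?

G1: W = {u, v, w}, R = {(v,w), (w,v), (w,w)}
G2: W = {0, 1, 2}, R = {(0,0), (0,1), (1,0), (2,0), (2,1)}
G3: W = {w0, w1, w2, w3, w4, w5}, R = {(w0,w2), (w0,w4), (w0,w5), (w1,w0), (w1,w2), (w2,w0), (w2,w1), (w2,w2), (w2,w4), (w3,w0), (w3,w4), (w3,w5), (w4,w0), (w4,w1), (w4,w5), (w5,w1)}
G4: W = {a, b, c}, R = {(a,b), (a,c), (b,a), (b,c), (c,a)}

G1, G2

Frame correspondent (Sahlqvist): \forall x \forall y \forall z (Rxy \wedge Rxz \to \exists w (Ryw \wedge Rzw)) — i.e. convergence.
G1: satisfies the condition.
G2: satisfies the condition.
G3: fails — Rw3w5 and Rw3w0 but w5 and w0 have no common successor.
G4: fails — Rbc and Rba but c and a have no common successor.
Valid on: G1, G2.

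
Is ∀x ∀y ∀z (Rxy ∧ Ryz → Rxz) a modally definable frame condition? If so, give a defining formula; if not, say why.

The condition is transitivity. A defining modal formula is □q → □□q.
Suppose □q→□□q is valid. Take Rxy, Ryz and set V(q)={w : Rxw}. Then □q at x, so □□q at x, so □q at y, so q at z, i.e. Rxz.

Definable; □q → □□q defines it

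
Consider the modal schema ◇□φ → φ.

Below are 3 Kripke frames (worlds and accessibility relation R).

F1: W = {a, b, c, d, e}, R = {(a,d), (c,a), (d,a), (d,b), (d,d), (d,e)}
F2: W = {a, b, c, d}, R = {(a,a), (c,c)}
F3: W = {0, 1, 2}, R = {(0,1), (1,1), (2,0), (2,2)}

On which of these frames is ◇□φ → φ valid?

Frame correspondent (Sahlqvist): ∀x ∀y (Rxy → Ryx) — i.e. symmetry.
F1: fails — Rdb but not Rbd.
F2: satisfies the condition.
F3: fails — R01 but not R10.
Valid on: F2.

F2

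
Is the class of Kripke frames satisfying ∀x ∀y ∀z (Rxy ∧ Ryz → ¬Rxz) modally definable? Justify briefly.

If a class were modally definable it would be closed under surjective bounded morphisms (Goldblatt–Thomason).
The 7-cycle (worlds a,b,c,d,e,f,g with a→b→c→d→e→f→g→a) is intransitive. Mapping every world to a single reflexive point • is a surjective bounded morphism; the reflexive point is not intransitive (R••∧R•• but R••).
So no modal formula (or set of formulas) defines exactly the intransitive frames.

No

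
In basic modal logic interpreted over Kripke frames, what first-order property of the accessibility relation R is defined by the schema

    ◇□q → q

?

This is a form of the B axiom.
Its frame correspondent is symmetry — ∀x ∀y (Rxy → Ryx).

symmetry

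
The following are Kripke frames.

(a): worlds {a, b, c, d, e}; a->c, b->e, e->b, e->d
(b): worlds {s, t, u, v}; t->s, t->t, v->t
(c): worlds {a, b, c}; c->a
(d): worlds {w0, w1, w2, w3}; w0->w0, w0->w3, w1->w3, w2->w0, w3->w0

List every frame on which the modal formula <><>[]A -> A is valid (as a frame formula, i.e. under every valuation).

(c)

The schema corresponds to a generalized confluence (Geach) condition: forall x forall y (x R^2 y -> exists w (yRw & x = w)).
(a): fails — bR²b but no w with bRw and b=w.
(b): fails — tR²s but no w with sRw and t=w.
(c): condition met.
(d): fails — w1R²w0 but no w with w0Rw and w1=w.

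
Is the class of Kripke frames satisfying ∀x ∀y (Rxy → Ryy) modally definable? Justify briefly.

The condition is shift-reflexivity. A defining modal formula is □(□r → r).
Suppose □(□r→r) is valid. Take Rxy and set V(r)={w : Ryw}. Then at y, □r holds; since □(□r→r) at x, □r→r at y, so r at y, i.e. Ryy.

Yes — defined by □(□r → r)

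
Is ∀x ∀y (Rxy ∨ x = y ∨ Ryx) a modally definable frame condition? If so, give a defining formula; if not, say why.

Not definable by any modal formula

If a class were modally definable it would be closed under disjoint unions (Goldblatt–Thomason).
Take 4 disjoint single-world reflexive frames: each is trivially connected, but their disjoint union has 4 worlds with no edge between distinct components, so it is not connected.
So the class is not modally definable.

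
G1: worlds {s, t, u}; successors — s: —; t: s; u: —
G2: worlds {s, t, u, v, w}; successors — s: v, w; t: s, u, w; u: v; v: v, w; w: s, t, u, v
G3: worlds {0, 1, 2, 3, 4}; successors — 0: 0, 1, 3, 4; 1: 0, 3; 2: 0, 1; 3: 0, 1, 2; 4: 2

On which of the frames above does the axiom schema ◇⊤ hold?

G2, G3

This is the axiom for seriality; its first-order frame correspondent is ∀x ∃y Rxy.
G1: fails — world s has no successor.
G2: condition met.
G3: condition met.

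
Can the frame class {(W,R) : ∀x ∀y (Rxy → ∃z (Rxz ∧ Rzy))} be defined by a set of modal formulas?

Yes, by □□r → □r

This is a Sahlqvist condition; the C4 axiom □□r → □r defines it.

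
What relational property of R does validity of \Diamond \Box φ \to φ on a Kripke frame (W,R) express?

This is a form of the B axiom.
Its frame correspondent is symmetry — \forall x \forall y (Rxy \to Ryx).

Symmetry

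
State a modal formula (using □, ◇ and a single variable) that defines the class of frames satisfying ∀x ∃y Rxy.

This is seriality; the standard corresponding axiom is D: □r → ◇r.
Suppose □r→◇r is valid. At any x set V(r)=W. Then □r at x, so ◇r at x, so x has a successor.

□r → ◇r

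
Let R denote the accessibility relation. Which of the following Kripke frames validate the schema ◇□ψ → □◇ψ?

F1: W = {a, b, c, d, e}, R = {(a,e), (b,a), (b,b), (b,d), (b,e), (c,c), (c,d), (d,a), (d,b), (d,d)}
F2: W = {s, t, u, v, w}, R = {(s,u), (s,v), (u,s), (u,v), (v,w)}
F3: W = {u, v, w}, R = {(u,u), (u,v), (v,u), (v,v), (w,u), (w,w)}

F3

Frame correspondent (Sahlqvist): ∀x ∀y ∀z (Rxy ∧ Rxz → ∃w (Ryw ∧ Rzw)) — i.e. convergence.
F1: fails — Rae and Rae but e and e have no common successor.
F2: fails — Rsv and Rsu but v and u have no common successor.
F3: ✓.
Valid on: F3.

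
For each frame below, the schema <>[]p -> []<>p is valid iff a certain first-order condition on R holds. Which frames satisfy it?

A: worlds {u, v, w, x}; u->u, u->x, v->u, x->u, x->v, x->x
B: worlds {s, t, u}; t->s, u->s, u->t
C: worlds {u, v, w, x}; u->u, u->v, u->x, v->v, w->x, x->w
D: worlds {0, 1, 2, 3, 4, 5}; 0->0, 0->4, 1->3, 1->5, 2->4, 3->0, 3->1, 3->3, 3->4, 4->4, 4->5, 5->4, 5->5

The schema corresponds to convergence: forall x forall y forall z (Rxy & Rxz -> exists w (Ryw & Rzw)).
A: holds.
B: fails — Rts and Rts but s and s have no common successor.
C: fails — Ruv and Rux but v and x have no common successor.
D: fails — R31 and R30 but 1 and 0 have no common successor.

A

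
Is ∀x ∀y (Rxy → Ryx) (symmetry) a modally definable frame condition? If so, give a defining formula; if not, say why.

This is a Sahlqvist condition; the B axiom r → □◇r defines it.

Yes, by r → □◇r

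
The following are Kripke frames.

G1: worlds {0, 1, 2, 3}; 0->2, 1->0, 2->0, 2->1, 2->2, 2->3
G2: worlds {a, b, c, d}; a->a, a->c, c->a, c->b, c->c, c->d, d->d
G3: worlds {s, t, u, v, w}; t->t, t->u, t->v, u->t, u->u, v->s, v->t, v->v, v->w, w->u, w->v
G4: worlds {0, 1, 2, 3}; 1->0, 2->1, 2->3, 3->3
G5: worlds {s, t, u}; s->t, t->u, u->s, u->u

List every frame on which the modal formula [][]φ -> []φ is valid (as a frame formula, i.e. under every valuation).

Frame correspondent (Sahlqvist): forall x forall y (Rxy -> exists z (Rxz & Rzy)) — i.e. density.
G1: fails — R10 but no z with R1z and Rz0.
G2: satisfies the condition.
G3: satisfies the condition.
G4: fails — R10 but no z with R1z and Rz0.
G5: fails — Rst but no z with Rsz and Rzt.
Valid on: G2, G3.

G2, G3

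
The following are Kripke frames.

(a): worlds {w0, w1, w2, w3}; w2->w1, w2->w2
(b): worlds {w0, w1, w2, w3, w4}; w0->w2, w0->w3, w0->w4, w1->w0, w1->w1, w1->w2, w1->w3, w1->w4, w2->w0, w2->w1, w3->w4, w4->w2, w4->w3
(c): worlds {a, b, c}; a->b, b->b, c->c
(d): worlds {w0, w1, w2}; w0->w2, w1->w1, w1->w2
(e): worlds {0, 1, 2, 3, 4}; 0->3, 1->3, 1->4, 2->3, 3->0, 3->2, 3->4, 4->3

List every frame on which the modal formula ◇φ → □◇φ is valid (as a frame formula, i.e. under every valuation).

(c)

This is the axiom for the Euclidean property; its first-order frame correspondent is ∀x ∀y ∀z (Rxy ∧ Rxz → Ryz).
(a): fails — Rw2w1 and Rw2w1 but not Rw1w1.
(b): fails — Rw0w4 and Rw0w4 but not Rw4w4.
(c): holds.
(d): fails — Rw0w2 and Rw0w2 but not Rw2w2.
(e): fails — R03 and R03 but not R33.
Valid on: (c).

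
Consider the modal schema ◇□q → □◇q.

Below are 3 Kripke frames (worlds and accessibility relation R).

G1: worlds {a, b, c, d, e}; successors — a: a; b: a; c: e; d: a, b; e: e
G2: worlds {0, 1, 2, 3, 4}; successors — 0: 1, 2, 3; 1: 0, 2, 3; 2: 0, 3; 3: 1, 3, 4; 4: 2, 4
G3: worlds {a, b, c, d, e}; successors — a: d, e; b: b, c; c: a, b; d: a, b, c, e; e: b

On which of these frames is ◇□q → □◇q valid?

G1

This is the axiom for convergence; its first-order frame correspondent is ∀x ∀y ∀z (Rxy ∧ Rxz → ∃w (Ryw ∧ Rzw)).
G1: holds.
G2: fails — R44 and R42 but 4 and 2 have no common successor.
G3: fails — Rcb and Rca but b and a have no common successor.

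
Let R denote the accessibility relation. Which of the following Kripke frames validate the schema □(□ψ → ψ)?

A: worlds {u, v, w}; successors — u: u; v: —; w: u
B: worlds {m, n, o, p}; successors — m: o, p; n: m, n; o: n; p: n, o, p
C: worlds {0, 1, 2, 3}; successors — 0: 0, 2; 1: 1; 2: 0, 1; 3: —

This is the axiom for shift-reflexivity; its first-order frame correspondent is ∀x ∀y (Rxy → Ryy).
A: holds.
B: fails — Rpo but not Roo.
C: fails — R02 but not R22.

A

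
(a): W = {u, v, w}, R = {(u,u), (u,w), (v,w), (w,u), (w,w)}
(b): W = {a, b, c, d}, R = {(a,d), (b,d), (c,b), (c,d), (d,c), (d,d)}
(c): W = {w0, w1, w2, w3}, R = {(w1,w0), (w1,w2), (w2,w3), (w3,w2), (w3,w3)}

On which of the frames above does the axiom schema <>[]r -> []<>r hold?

(a), (b)

This is the axiom for convergence; its first-order frame correspondent is forall x forall y forall z (Rxy & Rxz -> exists w (Ryw & Rzw)).
(a): ✓.
(b): ✓.
(c): fails — Rw1w2 and Rw1w0 but w2 and w0 have no common successor.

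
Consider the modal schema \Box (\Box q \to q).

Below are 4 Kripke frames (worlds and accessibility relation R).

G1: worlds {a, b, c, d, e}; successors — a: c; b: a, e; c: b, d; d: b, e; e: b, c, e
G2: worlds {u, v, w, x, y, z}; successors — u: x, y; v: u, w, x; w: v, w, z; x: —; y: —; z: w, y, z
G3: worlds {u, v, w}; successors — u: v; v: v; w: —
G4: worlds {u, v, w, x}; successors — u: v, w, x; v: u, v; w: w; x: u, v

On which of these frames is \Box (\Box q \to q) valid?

The schema corresponds to shift-reflexivity: \forall x \forall y (Rxy \to Ryy).
G1: fails — Rcd but not Rdd.
G2: fails — Rvu but not Ruu.
G3: ✓.
G4: fails — Rvu but not Ruu.

G3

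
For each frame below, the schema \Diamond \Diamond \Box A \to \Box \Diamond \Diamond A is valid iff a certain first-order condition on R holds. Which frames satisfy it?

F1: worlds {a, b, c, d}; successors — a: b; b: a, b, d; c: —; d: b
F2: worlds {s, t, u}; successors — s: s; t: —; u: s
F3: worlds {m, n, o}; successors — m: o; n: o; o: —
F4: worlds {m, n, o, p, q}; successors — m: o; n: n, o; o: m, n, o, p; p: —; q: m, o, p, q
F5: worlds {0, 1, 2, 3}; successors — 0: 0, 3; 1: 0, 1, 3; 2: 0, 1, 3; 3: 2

F1, F2, F3

Frame correspondent (Sahlqvist): \forall x \forall y \forall z ((x R^2 y \wedge xRz) \to \exists w (yRw \wedge z R^2 w)) — i.e. a generalized confluence (Geach) condition.
F1: holds.
F2: holds.
F3: holds.
F4: fails — mR²p, mRo but no w with pRw and oR²w.
F5: fails — 0R²3, 0R3 but no w with 3Rw and 3R²w.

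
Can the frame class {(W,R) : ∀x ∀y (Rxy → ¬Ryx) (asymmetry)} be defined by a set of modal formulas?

No — not modally definable

Any modally definable frame class is closed under surjective bounded morphisms.
The 5-cycle (worlds a,b,c,d,e with a→b→c→d→e→a) is asymmetric. Mapping every world to a single reflexive point • is a surjective bounded morphism, and the reflexive point is not asymmetric (R•• but asymmetry requires ¬R••).
So no modal formula (or set of formulas) defines exactly the asymmetric frames.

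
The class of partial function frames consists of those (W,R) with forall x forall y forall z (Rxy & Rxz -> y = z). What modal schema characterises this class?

◇s → □s

This is partial functionality; the standard corresponding axiom is CD: ◇s → □s.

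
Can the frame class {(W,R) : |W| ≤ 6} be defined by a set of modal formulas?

If a class were modally definable it would be closed under disjoint unions (Goldblatt–Thomason).
Any modal formula valid on each of 7 disjoint one-world frames is valid on their disjoint union (validity is preserved under disjoint unions). Each one-world frame has |W|=1≤6, but the union has |W|=7.
So the class is not modally definable.

No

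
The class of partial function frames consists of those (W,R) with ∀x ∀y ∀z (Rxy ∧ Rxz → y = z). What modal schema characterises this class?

◇ψ → □ψ

This is partial functionality; the standard corresponding axiom is CD: ◇ψ → □ψ.
Suppose ◇ψ→□ψ is valid. Take Rxy, Rxz and set V(ψ)={y}. Then ◇ψ at x, so □ψ at x, so ψ at z, i.e. z=y.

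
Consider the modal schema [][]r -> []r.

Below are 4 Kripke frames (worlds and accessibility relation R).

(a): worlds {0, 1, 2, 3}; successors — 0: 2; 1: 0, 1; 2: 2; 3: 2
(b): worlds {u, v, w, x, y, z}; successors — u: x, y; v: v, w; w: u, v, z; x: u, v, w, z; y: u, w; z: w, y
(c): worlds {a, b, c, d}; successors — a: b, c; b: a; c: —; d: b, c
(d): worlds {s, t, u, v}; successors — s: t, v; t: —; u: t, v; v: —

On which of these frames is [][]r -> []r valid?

(a)

This is the axiom for density; its first-order frame correspondent is forall x forall y (Rxy -> exists z (Rxz & Rzy)).
(a): condition met.
(b): fails — Rwu but no t with Rwt and Rtu.
(c): fails — Rdc but no z with Rdz and Rzc.
(d): fails — Ruv but no z with Ruz and Rzv.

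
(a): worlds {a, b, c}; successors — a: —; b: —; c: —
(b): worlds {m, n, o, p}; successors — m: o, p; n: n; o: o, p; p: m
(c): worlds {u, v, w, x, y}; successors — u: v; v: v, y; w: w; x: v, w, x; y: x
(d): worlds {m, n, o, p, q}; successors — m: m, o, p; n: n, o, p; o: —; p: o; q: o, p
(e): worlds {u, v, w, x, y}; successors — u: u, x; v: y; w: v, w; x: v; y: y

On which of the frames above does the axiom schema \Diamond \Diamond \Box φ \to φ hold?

(a)

The schema corresponds to a generalized confluence (Geach) condition: \forall x \forall y (x R^2 y \to \exists w (yRw \wedge x = w)).
(a): ✓.
(b): fails — mR²m but no w with mRw and m=w.
(c): fails — uR²v but no t with vRt and u=t.
(d): fails — mR²o but no w with oRw and m=w.
(e): fails — uR²v but no t with vRt and u=t.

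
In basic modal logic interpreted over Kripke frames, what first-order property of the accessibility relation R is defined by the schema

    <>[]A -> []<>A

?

convergence

Suppose ◇□A→□◇A is valid. Take Rxy, Rxz and set V(A)={w : Ryw}. Then □A at y so ◇□A at x, so □◇A at x, so ◇A at z, giving w with Rzw and Ryw.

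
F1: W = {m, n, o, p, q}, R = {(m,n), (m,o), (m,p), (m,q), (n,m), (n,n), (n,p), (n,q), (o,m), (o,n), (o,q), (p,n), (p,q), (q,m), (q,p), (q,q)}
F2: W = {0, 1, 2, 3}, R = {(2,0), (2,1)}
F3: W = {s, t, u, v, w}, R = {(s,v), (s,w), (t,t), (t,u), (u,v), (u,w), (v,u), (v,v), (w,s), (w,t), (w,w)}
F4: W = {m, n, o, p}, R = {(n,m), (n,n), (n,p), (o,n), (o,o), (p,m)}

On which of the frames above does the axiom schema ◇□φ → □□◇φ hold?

F1, F2

This is the axiom for a generalized confluence (Geach) condition; its first-order frame correspondent is ∀x ∀y ∀z ((xRy ∧ xR²z) → ∃w (yRw ∧ zRw)).
F1: satisfies the condition.
F2: satisfies the condition.
F3: fails — sRv, sR²w but no w* with vRw* and wRw*.
F4: fails — nRm, nR²m but no w with mRw and mRw.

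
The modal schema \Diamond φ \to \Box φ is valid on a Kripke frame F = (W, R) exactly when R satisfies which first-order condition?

Partial functionality

This is the CD axiom.
It corresponds to partial functionality: \forall x \forall y \forall z (Rxy \wedge Rxz \to y = z).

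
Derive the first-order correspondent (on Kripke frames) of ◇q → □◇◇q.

∀x ∀y ∀z ((xRy ∧ xRz) → ∃w (y = w ∧ zR²w))

This is a Sahlqvist (Geach-type) schema ◇^1□^0q → □^1◇^2q.
Minimal-valuation argument: fix x; take any y with xR^1y and any z with xR^1z. Set V(q) to the set of worlds R-reachable from y in exactly 0 steps. Then □^0q holds at y, so the antecedent holds at x; validity forces ◇^2q at z, giving a w with zR^2w and yR^0w.
First-order correspondent: ∀x ∀y ∀z ((xRy ∧ xRz) → ∃w (y = w ∧ zR²w)).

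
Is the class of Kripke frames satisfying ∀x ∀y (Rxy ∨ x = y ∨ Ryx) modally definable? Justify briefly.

No

Modal frame validity is preserved under disjoint unions.
Take 2 disjoint single-world reflexive frames: each is trivially connected, but their disjoint union has 2 worlds with no edge between distinct components, so it is not connected.
Hence connectedness of R is not modally definable.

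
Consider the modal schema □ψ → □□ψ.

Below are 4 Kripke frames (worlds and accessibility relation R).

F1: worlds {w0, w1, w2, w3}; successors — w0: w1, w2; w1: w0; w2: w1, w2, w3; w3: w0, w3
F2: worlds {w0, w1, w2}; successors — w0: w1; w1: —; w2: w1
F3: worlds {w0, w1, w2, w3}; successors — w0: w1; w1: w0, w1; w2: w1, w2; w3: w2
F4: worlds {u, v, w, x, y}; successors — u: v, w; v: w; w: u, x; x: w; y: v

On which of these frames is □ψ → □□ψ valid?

F2

Frame correspondent (Sahlqvist): ∀x ∀y ∀z (Rxy ∧ Ryz → Rxz) — i.e. transitivity.
F1: fails — Rw1w0 and Rw0w1 but not Rw1w1.
F2: ✓.
F3: fails — Rw3w2 and Rw2w1 but not Rw3w1.
F4: fails — Rxw and Rwu but not Rxu.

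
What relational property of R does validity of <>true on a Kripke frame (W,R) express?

◇⊤ holds at w iff w has a successor, so frame-validity of ◇⊤ is exactly seriality. Equivalently via □ψ → ◇ψ:
Suppose □ψ→◇ψ is valid. At any x set V(ψ)=W. Then □ψ at x, so ◇ψ at x, so x has a successor.
The converse is a direct semantic check.
Frame condition: forall x exists y Rxy.

seriality: forall x exists y Rxy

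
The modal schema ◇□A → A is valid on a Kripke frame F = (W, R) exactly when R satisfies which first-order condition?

Equivalently (dual form): A → □◇A.
Suppose A→□◇A is valid. Take Rxy and set V(A)={x}. Then A at x, so □◇A at x, so ◇A at y, so some z with Ryz has A; z=x, i.e. Ryx.

symmetry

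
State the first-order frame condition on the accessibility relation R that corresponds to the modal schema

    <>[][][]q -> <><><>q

forall x forall y (xRy -> exists w (y R^3 w & x R^3 w))

This is a Sahlqvist (Geach-type) schema ◇^1□^3q → □^0◇^3q.
Minimal-valuation argument: fix x; take any y with xR^1y and any z with xR^0z. Set V(q) to the set of worlds R-reachable from y in exactly 3 steps. Then □^3q holds at y, so the antecedent holds at x; validity forces ◇^3q at z, giving a w with zR^3w and yR^3w.
First-order correspondent: forall x forall y (xRy -> exists w (y R^3 w & x R^3 w)).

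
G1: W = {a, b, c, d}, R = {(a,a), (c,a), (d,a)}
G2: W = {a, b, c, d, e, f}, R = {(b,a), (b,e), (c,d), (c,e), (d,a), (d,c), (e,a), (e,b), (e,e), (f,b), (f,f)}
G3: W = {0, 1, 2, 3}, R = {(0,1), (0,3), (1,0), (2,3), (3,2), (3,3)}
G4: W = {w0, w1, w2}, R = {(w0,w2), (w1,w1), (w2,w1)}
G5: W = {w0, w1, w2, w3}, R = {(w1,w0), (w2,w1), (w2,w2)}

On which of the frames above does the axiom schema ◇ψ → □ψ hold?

G1, G4

Frame correspondent (Sahlqvist): ∀x ∀y ∀z (Rxy ∧ Rxz → y = z) — i.e. partial functionality.
G1: satisfies the condition.
G2: fails — b sees both a and e.
G3: fails — 0 sees both 1 and 3.
G4: satisfies the condition.
G5: fails — w2 sees both w1 and w2.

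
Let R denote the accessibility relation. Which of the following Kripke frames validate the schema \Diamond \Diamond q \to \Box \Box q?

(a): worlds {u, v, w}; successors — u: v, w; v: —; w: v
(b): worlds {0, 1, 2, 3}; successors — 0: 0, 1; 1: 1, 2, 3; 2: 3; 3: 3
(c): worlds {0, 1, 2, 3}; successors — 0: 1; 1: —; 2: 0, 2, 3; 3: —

The schema corresponds to a generalized confluence (Geach) condition: \forall x \forall y \forall z ((x R^2 y \wedge x R^2 z) \to \exists w (y = w \wedge z = w)).
(a): ✓.
(b): fails — 0R²0, 0R²1 but 0 ≠ 1.
(c): fails — 2R²0, 2R²1 but 0 ≠ 1.

(a)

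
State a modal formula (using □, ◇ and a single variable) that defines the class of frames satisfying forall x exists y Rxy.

□p → ◇p

The condition is seriality. The D schema □p → ◇p defines it.
Suppose □p→◇p is valid. At any x set V(p)=W. Then □p at x, so ◇p at x, so x has a successor.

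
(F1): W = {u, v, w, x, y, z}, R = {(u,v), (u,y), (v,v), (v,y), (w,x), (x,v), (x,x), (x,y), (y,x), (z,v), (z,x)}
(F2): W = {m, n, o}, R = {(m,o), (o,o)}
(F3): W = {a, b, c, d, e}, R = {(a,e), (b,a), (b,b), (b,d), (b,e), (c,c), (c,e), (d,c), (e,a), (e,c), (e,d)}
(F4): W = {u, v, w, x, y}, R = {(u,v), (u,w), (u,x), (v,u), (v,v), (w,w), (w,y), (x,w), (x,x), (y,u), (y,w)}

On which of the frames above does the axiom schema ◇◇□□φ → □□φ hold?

(F1), (F2)

Frame correspondent (Sahlqvist): ∀x ∀y ∀z ((xR²y ∧ xR²z) → ∃w (yR²w ∧ z = w)) — i.e. a generalized confluence (Geach) condition.
(F1): condition met.
(F2): condition met.
(F3): fails — aR²d, aR²a but no w with dR²w and a=w.
(F4): fails — uR²v, uR²y but no t with vR²t and y=t.
Valid on: (F1), (F2).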